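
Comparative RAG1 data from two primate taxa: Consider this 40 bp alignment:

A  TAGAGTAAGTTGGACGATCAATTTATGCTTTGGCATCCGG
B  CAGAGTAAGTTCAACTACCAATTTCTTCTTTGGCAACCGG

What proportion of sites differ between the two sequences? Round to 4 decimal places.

0.2000

The sequences differ at 8 of 40 positions (sites 1, 12, 13, 16, 18, 25, 27, 36).
p = 8/40 = 0.2000.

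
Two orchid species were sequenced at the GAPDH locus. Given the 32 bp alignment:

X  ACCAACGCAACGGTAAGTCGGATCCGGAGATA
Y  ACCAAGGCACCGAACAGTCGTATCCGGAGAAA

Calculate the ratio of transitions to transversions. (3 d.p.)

Transitions are A↔G and C↔T; transversions are all other mismatches.
Transitions: 1. Transversions: 6.
R = 1/6 = 0.166666… ≈ 0.167 (to 3 d.p.).

0.167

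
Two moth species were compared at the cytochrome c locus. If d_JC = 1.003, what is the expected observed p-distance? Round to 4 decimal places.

0.5531

p = (3/4)(1 − e^(−4d/3)) = 0.75 × (1 − e^(-1.337333)) = 0.75 × (1 − 0.262545) = 0.553091.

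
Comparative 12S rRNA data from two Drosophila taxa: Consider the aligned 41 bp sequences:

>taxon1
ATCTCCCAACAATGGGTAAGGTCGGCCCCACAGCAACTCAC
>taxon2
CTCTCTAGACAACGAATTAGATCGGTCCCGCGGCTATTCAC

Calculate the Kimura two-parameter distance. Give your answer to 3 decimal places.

Of 41 sites, 10 differences are transitions and 4 are transversions, so P = 10/41 ≈ 0.243902 and Q = 4/41 ≈ 0.097561.
Under the Kimura two-parameter model, d = −½ ln(1 − 2P − Q) − ¼ ln(1 − 2Q).
1 − 2P − Q = 0.414635, giving −½ ln(0.414635) = 0.440178.
1 − 2Q = 0.804878, giving −¼ ln(0.804878) = 0.054266.
d = 0.440178 + 0.054266 = 0.494444.

0.494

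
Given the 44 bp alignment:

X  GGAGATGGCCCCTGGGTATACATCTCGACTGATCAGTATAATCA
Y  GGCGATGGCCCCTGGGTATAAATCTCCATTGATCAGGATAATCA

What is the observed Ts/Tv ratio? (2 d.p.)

0.25

Transitions are A↔G and C↔T; transversions are all other mismatches.
Transitions: 1. Transversions: 4.
R = 1/4 = 0.25.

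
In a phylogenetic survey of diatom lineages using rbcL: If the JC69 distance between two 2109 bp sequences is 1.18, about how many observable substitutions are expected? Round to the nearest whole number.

1254

Invert JC69: p = (3/4)(1 − e^(−4d/3)) = 0.75 × (1 − e^(-1.573333)) = 0.75 × (1 − 0.207353) = 0.594485.
Expected differing sites = pL ≈ 0.594485 × 2109 = 1253.768865 ≈ 1254.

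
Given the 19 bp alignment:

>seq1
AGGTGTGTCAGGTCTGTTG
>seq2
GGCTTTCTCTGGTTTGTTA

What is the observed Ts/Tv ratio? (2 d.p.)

0.75

Transitions are A↔G and C↔T; transversions are all other mismatches.
Transitions: 3. Transversions: 4.
R = 3/4 = 0.75.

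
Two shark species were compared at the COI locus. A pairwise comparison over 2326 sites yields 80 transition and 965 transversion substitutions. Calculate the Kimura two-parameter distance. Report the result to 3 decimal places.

P = 80/2326 ≈ 0.034394 and Q = 965/2326 ≈ 0.414875.
Under the Kimura two-parameter model, d = −½ ln(1 − 2P − Q) − ¼ ln(1 − 2Q).
1 − 2P − Q = 0.516337, giving −½ ln(0.516337) = 0.330498.
1 − 2Q = 0.17025, giving −¼ ln(0.17025) = 0.442622.
d = 0.330498 + 0.442622 = 0.773120.

0.773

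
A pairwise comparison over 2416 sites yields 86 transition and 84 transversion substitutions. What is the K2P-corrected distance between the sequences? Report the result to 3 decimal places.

P = 86/2416 ≈ 0.035596 and Q = 84/2416 ≈ 0.034768.
Under the Kimura two-parameter model, d = −½ ln(1 − 2P − Q) − ¼ ln(1 − 2Q).
1 − 2P − Q = 0.89404, giving −½ ln(0.89404) = 0.056002.
1 − 2Q = 0.930464, giving −¼ ln(0.930464) = 0.018018.
d = 0.056002 + 0.018018 = 0.074020.

0.074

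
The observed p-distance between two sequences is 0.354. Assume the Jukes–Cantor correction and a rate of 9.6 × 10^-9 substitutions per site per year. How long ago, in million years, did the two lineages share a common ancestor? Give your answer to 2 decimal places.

24.95

d = −(3/4) ln(1 − 4p/3) = −0.75 ln(1 − 0.472) = −0.75 ln(0.528)
  = −0.75 × (-0.638659) = 0.478994 substitutions/site.
Under a molecular clock d = 2μt, so t = d/(2μ) = 0.478994 / (2 × 9.6 × 10^-9) = 24.95 million years.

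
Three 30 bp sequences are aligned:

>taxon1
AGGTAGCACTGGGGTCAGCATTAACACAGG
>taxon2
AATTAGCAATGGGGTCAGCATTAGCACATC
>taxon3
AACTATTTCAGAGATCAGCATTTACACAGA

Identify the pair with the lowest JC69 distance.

taxon1–taxon2: 6/30 differ, p = 0.200, d = 0.233.
taxon1–taxon3: 10/30 differ, p = 0.333, d = 0.441.
taxon2–taxon3: 12/30 differ, p = 0.400, d = 0.572.
The smallest distance is between taxon1 and taxon2.

taxon1 and taxon2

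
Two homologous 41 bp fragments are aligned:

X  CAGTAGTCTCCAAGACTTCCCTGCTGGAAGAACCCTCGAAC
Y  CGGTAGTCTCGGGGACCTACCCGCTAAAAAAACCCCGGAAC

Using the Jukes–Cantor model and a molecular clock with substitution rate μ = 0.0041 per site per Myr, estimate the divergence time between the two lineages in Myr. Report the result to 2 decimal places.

The sequences differ at 12 of 41 sites, so p = 12/41 ≈ 0.292683.
d = −(3/4) ln(1 − 4p/3) = −0.75 ln(1 − 0.390244) = −0.75 ln(0.609756)
  = −0.75 × (-0.494696) = 0.371022 substitutions/site.
Under a molecular clock d = 2μt, so t = d/(2μ) = 0.371022 / (2 × 0.0041) = 45.25 Myr.

45.25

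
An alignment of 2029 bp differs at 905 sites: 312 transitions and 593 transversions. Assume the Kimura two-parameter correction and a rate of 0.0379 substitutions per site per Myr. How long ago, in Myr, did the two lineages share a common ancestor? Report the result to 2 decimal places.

P = 312/2029 ≈ 0.15377 and Q = 593/2029 ≈ 0.292262.
Under the Kimura two-parameter model, d = −½ ln(1 − 2P − Q) − ¼ ln(1 − 2Q).
1 − 2P − Q = 0.400198, giving −½ ln(0.400198) = 0.457898.
1 − 2Q = 0.415476, giving −¼ ln(0.415476) = 0.219583.
d = 0.457898 + 0.219583 = 0.677481.
Under a molecular clock d = 2μt, so t = d/(2μ) = 0.677481 / (2 × 0.0379) = 8.94 Myr.

8.94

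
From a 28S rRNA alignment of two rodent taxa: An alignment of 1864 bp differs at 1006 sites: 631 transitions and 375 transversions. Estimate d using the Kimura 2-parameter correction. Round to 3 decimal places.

P = 631/1864 ≈ 0.338519 and Q = 375/1864 ≈ 0.20118.
Under the Kimura two-parameter model, d = −½ ln(1 − 2P − Q) − ¼ ln(1 − 2Q).
1 − 2P − Q = 0.121782, giving −½ ln(0.121782) = 1.052761.
1 − 2Q = 0.59764, giving −¼ ln(0.59764) = 0.128692.
d = 1.052761 + 0.128692 = 1.181453.

1.181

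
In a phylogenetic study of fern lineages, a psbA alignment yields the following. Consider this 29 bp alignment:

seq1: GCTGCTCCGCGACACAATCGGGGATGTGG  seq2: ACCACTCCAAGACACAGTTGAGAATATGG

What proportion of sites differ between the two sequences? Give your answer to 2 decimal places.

The sequences differ at 10 of 29 positions (sites 1, 3, 4, 9, 10, 17, 19, 21, 23, 26).
p = 10/29 = 0.344827… ≈ 0.34 (to 2 d.p.).

0.34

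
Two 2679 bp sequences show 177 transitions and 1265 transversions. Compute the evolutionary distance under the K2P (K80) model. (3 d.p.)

1.186

P = 177/2679 ≈ 0.066069 and Q = 1265/2679 ≈ 0.472191.
Under the Kimura two-parameter model, d = −½ ln(1 − 2P − Q) − ¼ ln(1 − 2Q).
1 − 2P − Q = 0.395671, giving −½ ln(0.395671) = 0.463586.
1 − 2Q = 0.055618, giving −¼ ln(0.055618) = 0.722312.
d = 0.463586 + 0.722312 = 1.185898.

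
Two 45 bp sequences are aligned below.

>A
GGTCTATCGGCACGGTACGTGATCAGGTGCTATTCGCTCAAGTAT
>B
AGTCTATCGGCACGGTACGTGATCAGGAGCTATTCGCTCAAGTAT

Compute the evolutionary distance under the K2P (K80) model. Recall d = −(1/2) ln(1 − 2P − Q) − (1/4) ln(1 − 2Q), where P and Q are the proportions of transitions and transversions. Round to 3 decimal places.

0.046

Of 45 sites, 1 differences are transitions and 1 are transversions, so P = 1/45 ≈ 0.022222 and Q = 1/45 ≈ 0.022222.
Under the Kimura two-parameter model, d = −½ ln(1 − 2P − Q) − ¼ ln(1 − 2Q).
1 − 2P − Q = 0.933334, giving −½ ln(0.933334) = 0.034496.
1 − 2Q = 0.955556, giving −¼ ln(0.955556) = 0.011365.
d = 0.034496 + 0.011365 = 0.045861.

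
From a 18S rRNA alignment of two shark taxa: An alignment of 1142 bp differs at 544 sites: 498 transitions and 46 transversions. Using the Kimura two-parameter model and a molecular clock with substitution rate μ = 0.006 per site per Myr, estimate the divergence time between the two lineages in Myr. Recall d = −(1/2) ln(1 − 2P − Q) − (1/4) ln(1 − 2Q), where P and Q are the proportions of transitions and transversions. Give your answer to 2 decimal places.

P = 498/1142 ≈ 0.436077 and Q = 46/1142 ≈ 0.04028.
Under the Kimura two-parameter model, d = −½ ln(1 − 2P − Q) − ¼ ln(1 − 2Q).
1 − 2P − Q = 0.087566, giving −½ ln(0.087566) = 1.217681.
1 − 2Q = 0.91944, giving −¼ ln(0.91944) = 0.020998.
d = 1.217681 + 0.020998 = 1.238679.
Under a molecular clock d = 2μt, so t = d/(2μ) = 1.238679 / (2 × 0.006) = 103.22 Myr.

103.22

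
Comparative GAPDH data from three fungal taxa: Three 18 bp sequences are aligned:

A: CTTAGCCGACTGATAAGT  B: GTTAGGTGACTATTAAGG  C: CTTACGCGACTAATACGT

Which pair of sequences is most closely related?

A and C

A–B: 6/18 differ, p = 0.333, d = 0.441.
A–C: 4/18 differ, p = 0.222, d = 0.264.
B–C: 6/18 differ, p = 0.333, d = 0.441.
The smallest distance is between A and C.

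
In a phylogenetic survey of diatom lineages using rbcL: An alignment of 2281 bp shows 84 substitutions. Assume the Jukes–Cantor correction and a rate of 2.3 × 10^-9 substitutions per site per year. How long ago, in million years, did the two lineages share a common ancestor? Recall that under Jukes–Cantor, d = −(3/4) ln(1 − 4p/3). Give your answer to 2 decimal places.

p = 84/2281 ≈ 0.036826.
d = −(3/4) ln(1 − 4p/3) = −0.75 ln(1 − 0.049101) = −0.75 ln(0.950899)
  = −0.75 × (-0.050347) = 0.037760 substitutions/site.
Under a molecular clock d = 2μt, so t = d/(2μ) = 0.037760 / (2 × 2.3 × 10^-9) = 8.21 million years.

8.21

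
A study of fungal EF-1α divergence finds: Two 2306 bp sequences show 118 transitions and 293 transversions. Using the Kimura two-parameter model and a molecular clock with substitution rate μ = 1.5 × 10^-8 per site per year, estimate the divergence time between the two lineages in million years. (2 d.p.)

6.79

P = 118/2306 ≈ 0.051171 and Q = 293/2306 ≈ 0.12706.
Under the Kimura two-parameter model, d = −½ ln(1 − 2P − Q) − ¼ ln(1 − 2Q).
1 − 2P − Q = 0.770598, giving −½ ln(0.770598) = 0.130294.
1 − 2Q = 0.74588, giving −¼ ln(0.74588) = 0.073298.
d = 0.130294 + 0.073298 = 0.203592.
Under a molecular clock d = 2μt, so t = d/(2μ) = 0.203592 / (2 × 1.5 × 10^-8) = 6.79 million years.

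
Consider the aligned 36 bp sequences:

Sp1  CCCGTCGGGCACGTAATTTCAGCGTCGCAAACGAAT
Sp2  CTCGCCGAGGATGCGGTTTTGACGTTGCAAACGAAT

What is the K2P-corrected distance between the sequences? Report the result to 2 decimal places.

Of 36 sites, 11 differences are transitions and 1 are transversions, so P = 11/36 ≈ 0.305556 and Q = 1/36 ≈ 0.027778.
Under the Kimura two-parameter model, d = −½ ln(1 − 2P − Q) − ¼ ln(1 − 2Q).
1 − 2P − Q = 0.36111, giving −½ ln(0.36111) = 0.509286.
1 − 2Q = 0.944444, giving −¼ ln(0.944444) = 0.014290.
d = 0.509286 + 0.014290 = 0.523576.

0.52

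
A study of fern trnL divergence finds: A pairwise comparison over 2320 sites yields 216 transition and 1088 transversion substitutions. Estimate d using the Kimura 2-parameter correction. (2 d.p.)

P = 216/2320 ≈ 0.093103 and Q = 1088/2320 ≈ 0.468966.
Under the Kimura two-parameter model, d = −½ ln(1 − 2P − Q) − ¼ ln(1 − 2Q).
1 − 2P − Q = 0.344828, giving −½ ln(0.344828) = 0.532355.
1 − 2Q = 0.062068, giving −¼ ln(0.062068) = 0.694881.
d = 0.532355 + 0.694881 = 1.227236.

1.23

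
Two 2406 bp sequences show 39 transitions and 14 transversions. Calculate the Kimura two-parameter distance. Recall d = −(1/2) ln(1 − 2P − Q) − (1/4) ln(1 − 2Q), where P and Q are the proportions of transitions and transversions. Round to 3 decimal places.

P = 39/2406 ≈ 0.016209 and Q = 14/2406 ≈ 0.005819.
Under the Kimura two-parameter model, d = −½ ln(1 − 2P − Q) − ¼ ln(1 − 2Q).
1 − 2P − Q = 0.961763, giving −½ ln(0.961763) = 0.019494.
1 − 2Q = 0.988362, giving −¼ ln(0.988362) = 0.002927.
d = 0.019494 + 0.002927 = 0.022421.

0.022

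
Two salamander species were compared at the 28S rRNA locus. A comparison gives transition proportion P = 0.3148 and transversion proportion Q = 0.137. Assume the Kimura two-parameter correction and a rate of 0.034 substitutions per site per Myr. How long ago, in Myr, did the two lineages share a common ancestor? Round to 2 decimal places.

11.88

Under the Kimura two-parameter model, d = −½ ln(1 − 2P − Q) − ¼ ln(1 − 2Q).
1 − 2P − Q = 0.2334, giving −½ ln(0.2334) = 0.727501.
1 − 2Q = 0.726, giving −¼ ln(0.726) = 0.080051.
d = 0.727501 + 0.080051 = 0.807552.
Under a molecular clock d = 2μt, so t = d/(2μ) = 0.807552 / (2 × 0.034) = 11.88 Myr.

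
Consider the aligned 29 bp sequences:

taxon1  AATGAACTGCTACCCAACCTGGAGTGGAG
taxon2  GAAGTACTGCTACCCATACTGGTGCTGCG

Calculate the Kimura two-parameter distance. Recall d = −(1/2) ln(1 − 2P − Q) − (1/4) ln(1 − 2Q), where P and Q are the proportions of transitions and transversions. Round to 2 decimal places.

Of 29 sites, 2 differences are transitions and 7 are transversions, so P = 2/29 ≈ 0.068966 and Q = 7/29 ≈ 0.241379.
Under the Kimura two-parameter model, d = −½ ln(1 − 2P − Q) − ¼ ln(1 − 2Q).
1 − 2P − Q = 0.620689, giving −½ ln(0.620689) = 0.238463.
1 − 2Q = 0.517242, giving −¼ ln(0.517242) = 0.164811.
d = 0.238463 + 0.164811 = 0.403274.

0.40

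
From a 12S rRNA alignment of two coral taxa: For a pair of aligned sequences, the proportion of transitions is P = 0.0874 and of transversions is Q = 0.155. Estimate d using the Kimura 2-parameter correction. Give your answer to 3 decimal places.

Under the Kimura two-parameter model, d = −½ ln(1 − 2P − Q) − ¼ ln(1 − 2Q).
1 − 2P − Q = 0.6702, giving −½ ln(0.6702) = 0.200090.
1 − 2Q = 0.69, giving −¼ ln(0.69) = 0.092766.
d = 0.200090 + 0.092766 = 0.292856.

0.293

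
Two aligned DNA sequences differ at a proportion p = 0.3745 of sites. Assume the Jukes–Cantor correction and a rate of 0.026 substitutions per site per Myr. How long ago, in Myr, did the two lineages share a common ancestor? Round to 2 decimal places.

d = −(3/4) ln(1 − 4p/3) = −0.75 ln(1 − 0.499333) = −0.75 ln(0.500667)
  = −0.75 × (-0.691814) = 0.518861 substitutions/site.
Under a molecular clock d = 2μt, so t = d/(2μ) = 0.518861 / (2 × 0.026) = 9.98 Myr.

9.98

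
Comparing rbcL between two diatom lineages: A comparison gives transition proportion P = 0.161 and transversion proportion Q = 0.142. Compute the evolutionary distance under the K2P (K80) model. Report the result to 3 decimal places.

0.395

Under the Kimura two-parameter model, d = −½ ln(1 − 2P − Q) − ¼ ln(1 − 2Q).
1 − 2P − Q = 0.536, giving −½ ln(0.536) = 0.311811.
1 − 2Q = 0.716, giving −¼ ln(0.716) = 0.083519.
d = 0.311811 + 0.083519 = 0.395330.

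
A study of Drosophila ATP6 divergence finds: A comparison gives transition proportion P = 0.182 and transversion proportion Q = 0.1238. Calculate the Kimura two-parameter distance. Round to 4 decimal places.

Under the Kimura two-parameter model, d = −½ ln(1 − 2P − Q) − ¼ ln(1 − 2Q).
1 − 2P − Q = 0.5122, giving −½ ln(0.5122) = 0.334520.
1 − 2Q = 0.7524, giving −¼ ln(0.7524) = 0.071122.
d = 0.334520 + 0.071122 = 0.405642.

0.4056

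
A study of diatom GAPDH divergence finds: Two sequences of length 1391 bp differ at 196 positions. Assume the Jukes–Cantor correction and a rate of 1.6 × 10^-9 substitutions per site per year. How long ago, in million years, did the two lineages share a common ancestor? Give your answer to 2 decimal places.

48.77

p = 196/1391 ≈ 0.140906.
d = −(3/4) ln(1 − 4p/3) = −0.75 ln(1 − 0.187875) = −0.75 ln(0.812125)
  = −0.75 × (-0.208101) = 0.156076 substitutions/site.
Under a molecular clock d = 2μt, so t = d/(2μ) = 0.156076 / (2 × 1.6 × 10^-9) = 48.77 million years.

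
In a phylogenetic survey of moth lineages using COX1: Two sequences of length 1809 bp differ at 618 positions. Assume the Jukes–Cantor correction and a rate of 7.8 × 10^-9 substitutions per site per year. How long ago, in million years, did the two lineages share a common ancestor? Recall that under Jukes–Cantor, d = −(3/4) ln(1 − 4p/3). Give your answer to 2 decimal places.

29.23

p = 618/1809 ≈ 0.341625.
d = −(3/4) ln(1 − 4p/3) = −0.75 ln(1 − 0.4555) = −0.75 ln(0.5445)
  = −0.75 × (-0.607887) = 0.455915 substitutions/site.
Under a molecular clock d = 2μt, so t = d/(2μ) = 0.455915 / (2 × 7.8 × 10^-9) = 29.23 million years.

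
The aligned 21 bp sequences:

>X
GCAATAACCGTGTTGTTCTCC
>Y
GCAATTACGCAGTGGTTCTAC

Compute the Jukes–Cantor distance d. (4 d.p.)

0.3597

The sequences differ at 6 of 21 sites (6, 9, 10, 11, 14, 20), so p = 6/21 ≈ 0.285714.
d = −(3/4) ln(1 − 4p/3) = −0.75 ln(1 − 0.380952) = −0.75 ln(0.619048)
  = −0.75 × (-0.479572) = 0.359679 substitutions/site.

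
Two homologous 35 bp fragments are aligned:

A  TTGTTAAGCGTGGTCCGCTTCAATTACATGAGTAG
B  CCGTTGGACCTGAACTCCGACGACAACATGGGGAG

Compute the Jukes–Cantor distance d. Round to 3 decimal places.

The sequences differ at 17 of 35 sites, so p = 17/35 ≈ 0.485714.
d = −(3/4) ln(1 − 4p/3) = −0.75 ln(1 − 0.647619) = −0.75 ln(0.352381)
  = −0.75 × (-1.043042) = 0.782282 substitutions/site.

0.782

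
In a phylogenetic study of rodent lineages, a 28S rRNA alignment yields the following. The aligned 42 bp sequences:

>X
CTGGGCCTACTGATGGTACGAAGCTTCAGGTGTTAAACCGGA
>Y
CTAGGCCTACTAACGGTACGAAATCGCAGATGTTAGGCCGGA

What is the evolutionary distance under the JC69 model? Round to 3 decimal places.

0.286

The sequences differ at 10 of 42 sites (3, 12, 14, 23, 24, 25, 26, 30, 36, 37), so p = 10/42 ≈ 0.238095.
d = −(3/4) ln(1 − 4p/3) = −0.75 ln(1 − 0.31746) = −0.75 ln(0.68254)
  = −0.75 × (-0.381934) = 0.286451 substitutions/site.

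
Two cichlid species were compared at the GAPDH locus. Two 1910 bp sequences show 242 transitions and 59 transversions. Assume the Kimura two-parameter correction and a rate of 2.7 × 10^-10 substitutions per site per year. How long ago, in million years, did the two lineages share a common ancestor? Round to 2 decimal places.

P = 242/1910 ≈ 0.126702 and Q = 59/1910 ≈ 0.03089.
Under the Kimura two-parameter model, d = −½ ln(1 − 2P − Q) − ¼ ln(1 − 2Q).
1 − 2P − Q = 0.715706, giving −½ ln(0.715706) = 0.167243.
1 − 2Q = 0.93822, giving −¼ ln(0.93822) = 0.015943.
d = 0.167243 + 0.015943 = 0.183186.
Under a molecular clock d = 2μt, so t = d/(2μ) = 0.183186 / (2 × 2.7 × 10^-10) = 339.23 million years.

339.23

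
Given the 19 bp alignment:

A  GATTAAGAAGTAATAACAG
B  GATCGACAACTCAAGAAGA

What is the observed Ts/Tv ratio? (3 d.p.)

Transitions are A↔G and C↔T; transversions are all other mismatches.
Transitions: 5. Transversions: 5.
R = 5/5 = 1.000.

1.000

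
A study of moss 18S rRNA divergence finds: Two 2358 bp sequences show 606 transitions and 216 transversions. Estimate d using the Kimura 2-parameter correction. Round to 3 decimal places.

0.516

P = 606/2358 ≈ 0.256997 and Q = 216/2358 ≈ 0.091603.
Under the Kimura two-parameter model, d = −½ ln(1 − 2P − Q) − ¼ ln(1 − 2Q).
1 − 2P − Q = 0.394403, giving −½ ln(0.394403) = 0.465191.
1 − 2Q = 0.816794, giving −¼ ln(0.816794) = 0.050592.
d = 0.465191 + 0.050592 = 0.515783.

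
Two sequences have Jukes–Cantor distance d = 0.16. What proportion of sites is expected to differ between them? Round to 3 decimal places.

p = (3/4)(1 − e^(−4d/3)) = 0.75 × (1 − e^(-0.213333)) = 0.75 × (1 − 0.807887) = 0.144085.

0.144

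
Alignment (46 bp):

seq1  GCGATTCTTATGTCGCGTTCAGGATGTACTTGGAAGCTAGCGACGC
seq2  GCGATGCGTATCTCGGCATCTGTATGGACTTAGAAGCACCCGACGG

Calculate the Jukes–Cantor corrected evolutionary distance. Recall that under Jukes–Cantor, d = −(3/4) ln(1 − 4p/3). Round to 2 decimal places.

The sequences differ at 14 of 46 sites, so p = 14/46 ≈ 0.304348.
d = −(3/4) ln(1 − 4p/3) = −0.75 ln(1 − 0.405797) = −0.75 ln(0.594203)
  = −0.75 × (-0.520534) = 0.390401 substitutions/site.

0.39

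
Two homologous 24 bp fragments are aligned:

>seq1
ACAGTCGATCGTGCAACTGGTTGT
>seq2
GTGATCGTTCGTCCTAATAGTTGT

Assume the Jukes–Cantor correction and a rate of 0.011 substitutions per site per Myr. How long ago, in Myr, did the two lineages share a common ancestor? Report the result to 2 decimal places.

23.63

The sequences differ at 9 of 24 sites (1, 2, 3, 4, 8, 13, 15, 17, 19), so p = 9/24 = 0.375.
d = −(3/4) ln(1 − 4p/3) = −0.75 ln(1 − 0.5) = −0.75 ln(0.5)
  = −0.75 × (-0.693147) = 0.519860 substitutions/site.
Under a molecular clock d = 2μt, so t = d/(2μ) = 0.519860 / (2 × 0.011) = 23.63 Myr.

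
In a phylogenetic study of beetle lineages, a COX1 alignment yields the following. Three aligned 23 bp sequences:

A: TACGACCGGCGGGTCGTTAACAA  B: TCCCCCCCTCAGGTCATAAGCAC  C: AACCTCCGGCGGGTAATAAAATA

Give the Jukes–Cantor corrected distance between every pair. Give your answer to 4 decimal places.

A–B: 10/23 sites differ → p ≈ 0.434783, d = −0.75 ln(1 − 0.579711) = 0.650110 ≈ 0.6501.
A–C: 8/23 sites differ → p ≈ 0.347826, d = −0.75 ln(1 − 0.463768) = 0.467391 ≈ 0.4674.
B–C: 11/23 sites differ → p ≈ 0.478261, d = −0.75 ln(1 − 0.637681) = 0.761423 ≈ 0.7614.

d(A,B) = 0.6501, d(A,C) = 0.4674, d(B,C) = 0.7614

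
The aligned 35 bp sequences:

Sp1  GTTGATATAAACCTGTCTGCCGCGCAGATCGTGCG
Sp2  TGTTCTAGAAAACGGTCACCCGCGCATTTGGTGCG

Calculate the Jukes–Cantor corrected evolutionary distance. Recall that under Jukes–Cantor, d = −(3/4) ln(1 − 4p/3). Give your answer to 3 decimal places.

0.458

The sequences differ at 12 of 35 sites, so p = 12/35 ≈ 0.342857.
d = −(3/4) ln(1 − 4p/3) = −0.75 ln(1 − 0.457143) = −0.75 ln(0.542857)
  = −0.75 × (-0.610909) = 0.458182 substitutions/site.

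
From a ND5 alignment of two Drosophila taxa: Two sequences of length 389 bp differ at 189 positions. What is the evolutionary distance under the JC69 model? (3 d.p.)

p = 189/389 ≈ 0.485861.
d = −(3/4) ln(1 − 4p/3) = −0.75 ln(1 − 0.647815) = −0.75 ln(0.352185)
  = −0.75 × (-1.043599) = 0.782699 substitutions/site.

0.783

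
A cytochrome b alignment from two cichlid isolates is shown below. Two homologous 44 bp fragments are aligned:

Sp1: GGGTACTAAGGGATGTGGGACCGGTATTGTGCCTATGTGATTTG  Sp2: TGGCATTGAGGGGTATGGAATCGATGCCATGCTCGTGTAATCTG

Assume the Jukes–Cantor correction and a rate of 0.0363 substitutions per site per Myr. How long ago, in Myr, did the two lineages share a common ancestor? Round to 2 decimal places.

8.15

The sequences differ at 18 of 44 sites, so p = 18/44 ≈ 0.409091.
d = −(3/4) ln(1 − 4p/3) = −0.75 ln(1 − 0.545455) = −0.75 ln(0.454545)
  = −0.75 × (-0.788458) = 0.591344 substitutions/site.
Under a molecular clock d = 2μt, so t = d/(2μ) = 0.591344 / (2 × 0.0363) = 8.15 Myr.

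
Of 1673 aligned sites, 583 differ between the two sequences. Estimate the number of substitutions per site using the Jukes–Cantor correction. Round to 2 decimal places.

0.47

p = 583/1673 ≈ 0.348476.
d = −(3/4) ln(1 − 4p/3) = −0.75 ln(1 − 0.464635) = −0.75 ln(0.535365)
  = −0.75 × (-0.624807) = 0.468605 substitutions/site.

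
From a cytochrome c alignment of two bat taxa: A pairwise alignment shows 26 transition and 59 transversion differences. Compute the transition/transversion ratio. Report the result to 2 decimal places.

R = 26/59 = 0.440677… ≈ 0.44 (to 2 d.p.).

0.44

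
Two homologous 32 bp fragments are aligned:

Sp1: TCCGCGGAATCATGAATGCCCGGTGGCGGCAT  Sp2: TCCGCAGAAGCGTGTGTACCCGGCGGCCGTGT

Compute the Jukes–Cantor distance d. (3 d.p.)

The sequences differ at 10 of 32 sites (6, 10, 12, 15, 16, 18, 24, 28, 30, 31), so p = 10/32 = 0.3125.
d = −(3/4) ln(1 − 4p/3) = −0.75 ln(1 − 0.416667) = −0.75 ln(0.583333)
  = −0.75 × (-0.538997) = 0.404248 substitutions/site.

0.404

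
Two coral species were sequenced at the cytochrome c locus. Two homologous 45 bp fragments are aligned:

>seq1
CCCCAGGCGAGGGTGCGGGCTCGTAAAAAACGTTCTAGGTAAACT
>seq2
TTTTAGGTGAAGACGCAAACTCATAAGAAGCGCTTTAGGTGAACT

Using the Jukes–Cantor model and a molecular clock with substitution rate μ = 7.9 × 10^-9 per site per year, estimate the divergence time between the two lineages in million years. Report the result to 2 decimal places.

The sequences differ at 17 of 45 sites, so p = 17/45 ≈ 0.377778.
d = −(3/4) ln(1 − 4p/3) = −0.75 ln(1 − 0.503704) = −0.75 ln(0.496296)
  = −0.75 × (-0.700583) = 0.525437 substitutions/site.
Under a molecular clock d = 2μt, so t = d/(2μ) = 0.525437 / (2 × 7.9 × 10^-9) = 33.26 million years.

33.26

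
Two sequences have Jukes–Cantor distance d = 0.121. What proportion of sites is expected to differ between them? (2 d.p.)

0.11

p = (3/4)(1 − e^(−4d/3)) = 0.75 × (1 − e^(-0.161333)) = 0.75 × (1 − 0.851009) = 0.111743.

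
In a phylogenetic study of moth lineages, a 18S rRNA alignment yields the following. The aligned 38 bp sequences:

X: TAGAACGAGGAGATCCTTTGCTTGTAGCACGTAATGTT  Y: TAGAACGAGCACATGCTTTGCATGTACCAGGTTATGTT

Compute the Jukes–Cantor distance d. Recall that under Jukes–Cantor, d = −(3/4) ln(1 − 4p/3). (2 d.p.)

The sequences differ at 7 of 38 sites (10, 12, 15, 22, 27, 30, 33), so p = 7/38 ≈ 0.184211.
d = −(3/4) ln(1 − 4p/3) = −0.75 ln(1 − 0.245615) = −0.75 ln(0.754385)
  = −0.75 × (-0.281852) = 0.211389 substitutions/site.

0.21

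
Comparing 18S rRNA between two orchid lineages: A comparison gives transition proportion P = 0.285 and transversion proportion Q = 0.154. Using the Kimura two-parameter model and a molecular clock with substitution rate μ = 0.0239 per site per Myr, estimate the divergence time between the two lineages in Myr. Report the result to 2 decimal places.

15.39

Under the Kimura two-parameter model, d = −½ ln(1 − 2P − Q) − ¼ ln(1 − 2Q).
1 − 2P − Q = 0.276, giving −½ ln(0.276) = 0.643677.
1 − 2Q = 0.692, giving −¼ ln(0.692) = 0.092042.
d = 0.643677 + 0.092042 = 0.735719.
Under a molecular clock d = 2μt, so t = d/(2μ) = 0.735719 / (2 × 0.0239) = 15.39 Myr.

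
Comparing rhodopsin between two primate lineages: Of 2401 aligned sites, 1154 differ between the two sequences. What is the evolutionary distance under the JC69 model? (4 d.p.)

p = 1154/2401 ≈ 0.480633.
d = −(3/4) ln(1 − 4p/3) = −0.75 ln(1 − 0.640844) = −0.75 ln(0.359156)
  = −0.75 × (-1.023998) = 0.767999 substitutions/site.

0.7680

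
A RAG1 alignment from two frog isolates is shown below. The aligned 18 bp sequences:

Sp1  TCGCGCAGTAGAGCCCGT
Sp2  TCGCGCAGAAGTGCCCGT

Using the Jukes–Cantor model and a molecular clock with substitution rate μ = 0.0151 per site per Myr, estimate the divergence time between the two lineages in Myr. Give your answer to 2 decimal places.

The sequences differ at 2 of 18 sites (9, 12), so p = 2/18 ≈ 0.111111.
d = −(3/4) ln(1 − 4p/3) = −0.75 ln(1 − 0.148148) = −0.75 ln(0.851852)
  = −0.75 × (-0.160342) = 0.120257 substitutions/site.
Under a molecular clock d = 2μt, so t = d/(2μ) = 0.120257 / (2 × 0.0151) = 3.98 Myr.

3.98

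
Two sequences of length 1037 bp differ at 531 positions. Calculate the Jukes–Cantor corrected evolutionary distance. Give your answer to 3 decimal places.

p = 531/1037 ≈ 0.512054.
d = −(3/4) ln(1 − 4p/3) = −0.75 ln(1 − 0.682739) = −0.75 ln(0.317261)
  = −0.75 × (-1.148031) = 0.861023 substitutions/site.

0.861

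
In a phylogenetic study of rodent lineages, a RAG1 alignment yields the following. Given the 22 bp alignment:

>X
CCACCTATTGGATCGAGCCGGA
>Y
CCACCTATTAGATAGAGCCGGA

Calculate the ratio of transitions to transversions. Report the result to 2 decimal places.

1.00

Transitions are A↔G and C↔T; transversions are all other mismatches.
Transitions: 1. Transversions: 1.
R = 1/1 = 1.00.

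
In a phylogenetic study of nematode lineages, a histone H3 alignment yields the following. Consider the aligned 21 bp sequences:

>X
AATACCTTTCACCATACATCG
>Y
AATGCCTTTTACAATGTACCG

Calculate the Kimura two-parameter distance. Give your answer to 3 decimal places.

Of 21 sites, 5 differences are transitions and 1 are transversions, so P = 5/21 ≈ 0.238095 and Q = 1/21 ≈ 0.047619.
Under the Kimura two-parameter model, d = −½ ln(1 − 2P − Q) − ¼ ln(1 − 2Q).
1 − 2P − Q = 0.476191, giving −½ ln(0.476191) = 0.370968.
1 − 2Q = 0.904762, giving −¼ ln(0.904762) = 0.025021.
d = 0.370968 + 0.025021 = 0.395989.

0.396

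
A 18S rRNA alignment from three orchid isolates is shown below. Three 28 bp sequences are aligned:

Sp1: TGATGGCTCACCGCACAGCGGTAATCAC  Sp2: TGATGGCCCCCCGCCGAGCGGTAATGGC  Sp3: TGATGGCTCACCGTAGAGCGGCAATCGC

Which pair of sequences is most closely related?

Sp1–Sp2: 6/28 differ, p = 0.214, d = 0.252.
Sp1–Sp3: 4/28 differ, p = 0.143, d = 0.158.
Sp2–Sp3: 6/28 differ, p = 0.214, d = 0.252.
The smallest distance is between Sp1 and Sp3.

Sp1 and Sp3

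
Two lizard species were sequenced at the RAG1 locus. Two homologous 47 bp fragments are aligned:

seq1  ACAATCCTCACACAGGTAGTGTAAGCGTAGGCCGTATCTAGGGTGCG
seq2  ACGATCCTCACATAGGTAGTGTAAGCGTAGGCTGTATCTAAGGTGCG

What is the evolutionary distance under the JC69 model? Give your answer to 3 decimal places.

0.090

The sequences differ at 4 of 47 sites (3, 13, 33, 41), so p = 4/47 ≈ 0.085106.
d = −(3/4) ln(1 − 4p/3) = −0.75 ln(1 − 0.113475) = −0.75 ln(0.886525)
  = −0.75 × (-0.120446) = 0.090335 substitutions/site.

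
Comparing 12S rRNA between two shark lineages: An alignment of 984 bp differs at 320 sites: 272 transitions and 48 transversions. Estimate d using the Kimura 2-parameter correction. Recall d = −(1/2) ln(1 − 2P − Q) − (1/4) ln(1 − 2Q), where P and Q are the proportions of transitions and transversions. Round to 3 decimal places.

P = 272/984 ≈ 0.276423 and Q = 48/984 ≈ 0.04878.
Under the Kimura two-parameter model, d = −½ ln(1 − 2P − Q) − ¼ ln(1 − 2Q).
1 − 2P − Q = 0.398374, giving −½ ln(0.398374) = 0.460182.
1 − 2Q = 0.90244, giving −¼ ln(0.90244) = 0.025663.
d = 0.460182 + 0.025663 = 0.485845.

0.486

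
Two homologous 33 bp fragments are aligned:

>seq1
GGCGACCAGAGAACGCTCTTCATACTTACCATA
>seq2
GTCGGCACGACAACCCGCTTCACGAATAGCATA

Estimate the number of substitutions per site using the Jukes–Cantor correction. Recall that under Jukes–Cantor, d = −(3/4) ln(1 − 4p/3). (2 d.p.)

The sequences differ at 12 of 33 sites, so p = 12/33 ≈ 0.363636.
d = −(3/4) ln(1 − 4p/3) = −0.75 ln(1 − 0.484848) = −0.75 ln(0.515152)
  = −0.75 × (-0.663293) = 0.497470 substitutions/site.

0.50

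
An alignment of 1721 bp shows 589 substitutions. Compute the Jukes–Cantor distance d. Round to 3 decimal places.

p = 589/1721 ≈ 0.342243.
d = −(3/4) ln(1 − 4p/3) = −0.75 ln(1 − 0.456324) = −0.75 ln(0.543676)
  = −0.75 × (-0.609402) = 0.457052 substitutions/site.

0.457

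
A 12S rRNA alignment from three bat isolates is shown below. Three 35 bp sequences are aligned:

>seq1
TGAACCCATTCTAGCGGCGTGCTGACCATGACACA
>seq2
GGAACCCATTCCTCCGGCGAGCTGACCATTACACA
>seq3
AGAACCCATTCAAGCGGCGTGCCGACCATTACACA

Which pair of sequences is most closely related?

seq1 and seq3

seq1–seq2: 6/35 differ, p = 0.171, d = 0.195.
seq1–seq3: 4/35 differ, p = 0.114, d = 0.124.
seq2–seq3: 6/35 differ, p = 0.171, d = 0.195.
The smallest distance is between seq1 and seq3.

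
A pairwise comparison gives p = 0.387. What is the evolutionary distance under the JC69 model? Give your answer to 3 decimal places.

d = −(3/4) ln(1 − 4p/3) = −0.75 ln(1 − 0.516) = −0.75 ln(0.484)
  = −0.75 × (-0.725670) = 0.544253 substitutions/site.

0.544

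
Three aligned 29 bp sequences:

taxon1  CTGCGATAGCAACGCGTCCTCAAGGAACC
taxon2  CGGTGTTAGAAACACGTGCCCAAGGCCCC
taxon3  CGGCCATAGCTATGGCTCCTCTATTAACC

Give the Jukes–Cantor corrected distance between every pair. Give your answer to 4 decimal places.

taxon1–taxon2: 9/29 sites differ → p ≈ 0.310345, d = −0.75 ln(1 − 0.413793) = 0.400562 ≈ 0.4006.
taxon1–taxon3: 9/29 sites differ → p ≈ 0.310345, d = −0.75 ln(1 − 0.413793) = 0.400562 ≈ 0.4006.
taxon2–taxon3: 16/29 sites differ → p ≈ 0.551724, d = −0.75 ln(1 − 0.735632) = 0.997810 ≈ 0.9978.

d(taxon1,taxon2) = 0.4006, d(taxon1,taxon3) = 0.4006, d(taxon2,taxon3) = 0.9978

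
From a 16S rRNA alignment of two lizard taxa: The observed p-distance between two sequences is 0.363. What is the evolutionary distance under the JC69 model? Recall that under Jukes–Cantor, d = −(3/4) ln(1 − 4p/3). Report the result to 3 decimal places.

0.496

d = −(3/4) ln(1 − 4p/3) = −0.75 ln(1 − 0.484) = −0.75 ln(0.516)
  = −0.75 × (-0.661649) = 0.496237 substitutions/site.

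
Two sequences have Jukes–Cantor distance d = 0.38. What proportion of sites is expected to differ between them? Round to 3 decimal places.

0.298

p = (3/4)(1 − e^(−4d/3)) = 0.75 × (1 − e^(-0.506667)) = 0.75 × (1 − 0.602500) = 0.298125.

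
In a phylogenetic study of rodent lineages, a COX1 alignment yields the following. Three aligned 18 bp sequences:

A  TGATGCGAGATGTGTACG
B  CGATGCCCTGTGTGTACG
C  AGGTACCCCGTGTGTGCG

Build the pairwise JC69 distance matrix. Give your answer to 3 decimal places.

A–B: 5/18 sites differ → p ≈ 0.277778, d = −0.75 ln(1 − 0.370371) = 0.346968 ≈ 0.347.
A–C: 8/18 sites differ → p ≈ 0.444444, d = −0.75 ln(1 − 0.592592) = 0.673455 ≈ 0.673.
B–C: 5/18 sites differ → p ≈ 0.277778, d = −0.75 ln(1 − 0.370371) = 0.346968 ≈ 0.347.

d(A,B) = 0.347, d(A,C) = 0.673, d(B,C) = 0.347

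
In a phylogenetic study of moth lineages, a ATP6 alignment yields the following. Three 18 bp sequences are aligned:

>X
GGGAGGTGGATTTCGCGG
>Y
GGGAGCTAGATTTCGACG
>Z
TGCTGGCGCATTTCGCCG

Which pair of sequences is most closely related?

X–Y: 4/18 differ, p = 0.222, d = 0.264.
X–Z: 6/18 differ, p = 0.333, d = 0.441.
Y–Z: 8/18 differ, p = 0.444, d = 0.673.
The smallest distance is between X and Y.

X and Y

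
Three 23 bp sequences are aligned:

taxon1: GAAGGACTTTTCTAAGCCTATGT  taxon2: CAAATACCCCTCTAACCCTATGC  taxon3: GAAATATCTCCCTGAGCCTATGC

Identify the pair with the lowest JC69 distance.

taxon2 and taxon3

taxon1–taxon2: 8/23 differ, p = 0.348, d = 0.467.
taxon1–taxon3: 8/23 differ, p = 0.348, d = 0.467.
taxon2–taxon3: 6/23 differ, p = 0.261, d = 0.321.
The smallest distance is between taxon2 and taxon3.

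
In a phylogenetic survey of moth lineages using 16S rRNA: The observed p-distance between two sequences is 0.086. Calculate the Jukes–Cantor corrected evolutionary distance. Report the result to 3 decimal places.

d = −(3/4) ln(1 − 4p/3) = −0.75 ln(1 − 0.114667) = −0.75 ln(0.885333)
  = −0.75 × (-0.121791) = 0.091343 substitutions/site.

0.091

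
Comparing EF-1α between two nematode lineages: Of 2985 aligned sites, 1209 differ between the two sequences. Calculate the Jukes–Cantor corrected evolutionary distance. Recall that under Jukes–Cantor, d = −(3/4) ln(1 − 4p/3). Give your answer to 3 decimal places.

p = 1209/2985 ≈ 0.405025.
d = −(3/4) ln(1 − 4p/3) = −0.75 ln(1 − 0.540033) = −0.75 ln(0.459967)
  = −0.75 × (-0.776601) = 0.582451 substitutions/site.

0.582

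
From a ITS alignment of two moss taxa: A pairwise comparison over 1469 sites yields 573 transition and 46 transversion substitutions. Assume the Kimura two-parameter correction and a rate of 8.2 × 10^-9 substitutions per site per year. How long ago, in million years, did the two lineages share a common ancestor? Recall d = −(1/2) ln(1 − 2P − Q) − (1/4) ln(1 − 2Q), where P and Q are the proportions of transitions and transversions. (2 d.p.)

51.85

P = 573/1469 ≈ 0.390061 and Q = 46/1469 ≈ 0.031314.
Under the Kimura two-parameter model, d = −½ ln(1 − 2P − Q) − ¼ ln(1 − 2Q).
1 − 2P − Q = 0.188564, giving −½ ln(0.188564) = 0.834159.
1 − 2Q = 0.937372, giving −¼ ln(0.937372) = 0.016169.
d = 0.834159 + 0.016169 = 0.850328.
Under a molecular clock d = 2μt, so t = d/(2μ) = 0.850328 / (2 × 8.2 × 10^-9) = 51.85 million years.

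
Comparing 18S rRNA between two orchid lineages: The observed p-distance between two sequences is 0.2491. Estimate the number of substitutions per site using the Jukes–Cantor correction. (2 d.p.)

0.30

d = −(3/4) ln(1 − 4p/3) = −0.75 ln(1 − 0.332133) = −0.75 ln(0.667867)
  = −0.75 × (-0.403666) = 0.302750 substitutions/site.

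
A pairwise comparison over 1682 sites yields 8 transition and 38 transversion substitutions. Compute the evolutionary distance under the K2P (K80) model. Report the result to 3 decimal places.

0.028

P = 8/1682 ≈ 0.004756 and Q = 38/1682 ≈ 0.022592.
Under the Kimura two-parameter model, d = −½ ln(1 − 2P − Q) − ¼ ln(1 − 2Q).
1 − 2P − Q = 0.967896, giving −½ ln(0.967896) = 0.016315.
1 − 2Q = 0.954816, giving −¼ ln(0.954816) = 0.011559.
d = 0.016315 + 0.011559 = 0.027874.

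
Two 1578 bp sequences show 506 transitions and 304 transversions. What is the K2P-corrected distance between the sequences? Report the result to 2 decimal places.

P = 506/1578 ≈ 0.320659 and Q = 304/1578 ≈ 0.192649.
Under the Kimura two-parameter model, d = −½ ln(1 − 2P − Q) − ¼ ln(1 − 2Q).
1 − 2P − Q = 0.166033, giving −½ ln(0.166033) = 0.897784.
1 − 2Q = 0.614702, giving −¼ ln(0.614702) = 0.121654.
d = 0.897784 + 0.121654 = 1.019438.

1.02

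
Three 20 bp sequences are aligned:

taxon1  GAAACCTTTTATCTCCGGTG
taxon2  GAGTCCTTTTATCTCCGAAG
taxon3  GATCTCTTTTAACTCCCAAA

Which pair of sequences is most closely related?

taxon1 and taxon2

taxon1–taxon2: 4/20 differ, p = 0.200, d = 0.233.
taxon1–taxon3: 8/20 differ, p = 0.400, d = 0.572.
taxon2–taxon3: 6/20 differ, p = 0.300, d = 0.383.
The smallest distance is between taxon1 and taxon2.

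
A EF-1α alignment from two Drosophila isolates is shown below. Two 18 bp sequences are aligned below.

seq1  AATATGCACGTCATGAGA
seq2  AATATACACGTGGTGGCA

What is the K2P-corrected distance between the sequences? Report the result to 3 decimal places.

Of 18 sites, 3 differences are transitions and 2 are transversions, so P = 3/18 ≈ 0.166667 and Q = 2/18 ≈ 0.111111.
Under the Kimura two-parameter model, d = −½ ln(1 − 2P − Q) − ¼ ln(1 − 2Q).
1 − 2P − Q = 0.555555, giving −½ ln(0.555555) = 0.293894.
1 − 2Q = 0.777778, giving −¼ ln(0.777778) = 0.062829.
d = 0.293894 + 0.062829 = 0.356723.

0.357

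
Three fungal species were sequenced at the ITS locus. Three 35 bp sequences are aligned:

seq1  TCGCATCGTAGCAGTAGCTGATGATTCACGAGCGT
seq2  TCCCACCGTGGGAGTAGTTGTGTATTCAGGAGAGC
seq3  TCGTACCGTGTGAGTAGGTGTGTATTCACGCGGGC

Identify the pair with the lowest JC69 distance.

seq1–seq2: 11/35 differ, p = 0.314, d = 0.407.
seq1–seq3: 12/35 differ, p = 0.343, d = 0.458.
seq2–seq3: 7/35 differ, p = 0.200, d = 0.233.
The smallest distance is between seq2 and seq3.

seq2 and seq3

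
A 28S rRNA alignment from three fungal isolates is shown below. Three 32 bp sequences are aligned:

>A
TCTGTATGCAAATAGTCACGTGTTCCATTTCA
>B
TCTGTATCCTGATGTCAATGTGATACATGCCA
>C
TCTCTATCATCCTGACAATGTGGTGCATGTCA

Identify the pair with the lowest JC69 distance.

B and C

A–B: 12/32 differ, p = 0.375, d = 0.520.
A–C: 14/32 differ, p = 0.438, d = 0.657.
B–C: 8/32 differ, p = 0.250, d = 0.304.
The smallest distance is between B and C.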